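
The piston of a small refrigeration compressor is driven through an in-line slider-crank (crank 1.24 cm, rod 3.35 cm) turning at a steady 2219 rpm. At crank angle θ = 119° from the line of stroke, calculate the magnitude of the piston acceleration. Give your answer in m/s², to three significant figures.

456

ω = 2π·2219/60 = 232.4 rad/s
x(θ) = r cosθ + √(L² − r² sin²θ); with ω constant, a = ω²·d²x/dθ².
d²x/dθ² = −r cosθ − r²(cos2θ)/√u − r⁴ sin²2θ/(4u^{3/2}),  u = L² − r² sin²θ = 0.00100463 m².
Substituting r = 0.0124 m, L = 0.0335 m, θ = 119°: d²x/dθ² = +0.0084488 m.
a = ω²·d²x/dθ² = (232.4)²·(+0.0084488) = +456.21 m/s²;  |a| = 456.21 m/s².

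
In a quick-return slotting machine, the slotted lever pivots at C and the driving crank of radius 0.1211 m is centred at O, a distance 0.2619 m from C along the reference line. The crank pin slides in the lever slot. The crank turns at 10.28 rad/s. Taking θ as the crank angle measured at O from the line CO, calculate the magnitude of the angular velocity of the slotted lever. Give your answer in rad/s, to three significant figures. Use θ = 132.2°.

1.68

ω = 10.28 rad/s
Crank pin A relative to C: A = (d + r cosθ, r sinθ); lever angle φ = atan2(r sinθ, d + r cosθ).
Differentiating tanφ: φ̇ = rω(d cosθ + r)/(d² + r² + 2dr cosθ).
d² + r² + 2dr cosθ = |CA|² = 0.0406481 m²;  d cosθ + r = -0.054824 m.
|ω_lever| = |0.1211·10.28·-0.054824| / 0.0406481 = 1.6791 rad/s.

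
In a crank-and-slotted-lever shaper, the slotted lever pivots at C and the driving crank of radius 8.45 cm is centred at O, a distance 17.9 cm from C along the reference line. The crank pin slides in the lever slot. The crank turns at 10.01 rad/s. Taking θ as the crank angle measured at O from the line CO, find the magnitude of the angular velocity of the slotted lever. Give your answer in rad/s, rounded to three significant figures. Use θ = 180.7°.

ω = 10.01 rad/s
Crank pin A relative to C: A = (d + r cosθ, r sinθ); lever angle φ = atan2(r sinθ, d + r cosθ).
Differentiating tanφ: φ̇ = rω(d cosθ + r)/(d² + r² + 2dr cosθ).
d² + r² + 2dr cosθ = |CA|² = 0.00893251 m²;  d cosθ + r = -0.094487 m.
|ω_lever| = |0.0845·10.01·-0.094487| / 0.00893251 = 8.9472 rad/s.

8.95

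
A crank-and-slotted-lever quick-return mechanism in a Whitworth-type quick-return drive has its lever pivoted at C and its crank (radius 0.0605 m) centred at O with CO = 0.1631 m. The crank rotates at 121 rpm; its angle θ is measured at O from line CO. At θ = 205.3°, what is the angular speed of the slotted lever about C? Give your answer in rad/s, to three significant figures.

ω = 12.67 rad/s (from 121 rpm).
Crank pin A relative to C: A = (d + r cosθ, r sinθ); lever angle φ = atan2(r sinθ, d + r cosθ).
Differentiating tanφ: φ̇ = rω(d cosθ + r)/(d² + r² + 2dr cosθ).
d² + r² + 2dr cosθ = |CA|² = 0.0124197 m²;  d cosθ + r = -0.086956 m.
|ω_lever| = |0.0605·12.67·-0.086956| / 0.0124197 = 5.3673 rad/s.

5.37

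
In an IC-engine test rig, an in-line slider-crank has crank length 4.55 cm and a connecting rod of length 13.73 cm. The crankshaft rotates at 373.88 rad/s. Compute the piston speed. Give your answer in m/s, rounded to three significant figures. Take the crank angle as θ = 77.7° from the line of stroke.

ω = 373.9 rad/s
For an in-line slider-crank, x = r cosθ + √(L² − r² sin²θ), so v = −rω sinθ·[1 + r cosθ/√(L² − r² sin²θ)].
With r = 0.0455 m, L = 0.1373 m, θ = 77.7°: √(L² − r² sin²θ) = 0.1299 m.
v = −0.0455·373.9·0.97705·[1 + 0.0455·0.21303/0.1299] = -17.861 m/s.
|v| = 17.861 m/s.

17.9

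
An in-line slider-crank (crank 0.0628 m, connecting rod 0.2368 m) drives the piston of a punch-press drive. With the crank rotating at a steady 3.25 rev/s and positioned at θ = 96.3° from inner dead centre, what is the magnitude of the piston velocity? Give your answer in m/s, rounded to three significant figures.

ω = 2π·3.25 = 20.42 rad/s
For an in-line slider-crank, x = r cosθ + √(L² − r² sin²θ), so v = −rω sinθ·[1 + r cosθ/√(L² − r² sin²θ)].
With r = 0.0628 m, L = 0.2368 m, θ = 96.3°: √(L² − r² sin²θ) = 0.22842 m.
v = −0.0628·20.42·0.99396·[1 + 0.0628·-0.10973/0.22842] = -1.2362 m/s.
|v| = 1.2362 m/s.

1.24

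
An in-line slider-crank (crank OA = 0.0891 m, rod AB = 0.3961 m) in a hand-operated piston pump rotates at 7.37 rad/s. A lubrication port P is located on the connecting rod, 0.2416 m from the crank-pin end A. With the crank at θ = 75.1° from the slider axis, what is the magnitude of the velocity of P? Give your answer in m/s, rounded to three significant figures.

ω = 7.37 rad/s.  Crank-pin speed |V_A| = rω = 0.65667 m/s, perpendicular to OA.
Rod angle: sinφ = −(r/L) sinθ ⇒ φ = -12.555°; ω_rod = −rω cosθ/√(L²−r²sin²θ) = -0.43673 rad/s.
V_P = V_A + ω_rod × AP, with AP = 0.2416 m along the rod.
Components: V_Px = −rω sinθ − a·ω_rod·sinφ = -0.65752 m/s;  V_Py = rω cosθ + a·ω_rod·cosφ = +0.065861 m/s.
|V_P| = √(V_Px² + V_Py²) = 0.66081 m/s.

0.661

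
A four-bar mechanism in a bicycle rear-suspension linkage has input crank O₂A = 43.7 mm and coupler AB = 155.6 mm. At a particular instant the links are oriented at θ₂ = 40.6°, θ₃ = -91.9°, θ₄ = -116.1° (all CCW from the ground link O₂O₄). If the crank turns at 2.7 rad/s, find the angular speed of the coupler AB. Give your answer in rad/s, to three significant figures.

0.732

ω₂ = 2.7 rad/s
Differentiating the loop-closure r₂e^{iθ₂}+r₃e^{iθ₃}=r₁+r₄e^{iθ₄} gives r₂ω₂e^{iθ₂}+r₃ω₃e^{iθ₃}=r₄ω₄e^{iθ₄}.
Eliminating the other unknown: ω₃ = r₂ω₂ sin(θ₄−θ₂) / [r₃ sin(θ₃−θ₄)].
Numerator sine = -0.39555; denominator sine = +0.40992.
Result = 0.0437·2.7·(-0.39555) / (0.1556·(+0.40992)) = -0.73169 rad/s; magnitude 0.73169 rad/s.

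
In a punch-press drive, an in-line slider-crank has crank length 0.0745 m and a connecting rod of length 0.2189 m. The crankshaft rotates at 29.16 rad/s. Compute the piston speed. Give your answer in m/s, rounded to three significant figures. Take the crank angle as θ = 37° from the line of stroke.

ω = 29.16 rad/s
For an in-line slider-crank, x = r cosθ + √(L² − r² sin²θ), so v = −rω sinθ·[1 + r cosθ/√(L² − r² sin²θ)].
With r = 0.0745 m, L = 0.2189 m, θ = 37°: √(L² − r² sin²θ) = 0.21426 m.
v = −0.0745·29.16·0.60182·[1 + 0.0745·0.79864/0.21426] = -1.6704 m/s.
|v| = 1.6704 m/s.

1.67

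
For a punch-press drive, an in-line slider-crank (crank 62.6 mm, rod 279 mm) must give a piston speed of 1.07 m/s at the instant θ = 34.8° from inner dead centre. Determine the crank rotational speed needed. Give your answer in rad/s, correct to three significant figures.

25.3

For an in-line slider-crank, |v_piston| = rω|sinθ|·[1 + r cosθ/√(L² − r² sin²θ)].
With r = 0.0626 m, L = 0.279 m, θ = 34.8°: the bracketed kinematic factor |dx/dθ| = 0.042364 m.
ω = v/|dx/dθ| = 1.07/0.042364 = 25.257 rad/s.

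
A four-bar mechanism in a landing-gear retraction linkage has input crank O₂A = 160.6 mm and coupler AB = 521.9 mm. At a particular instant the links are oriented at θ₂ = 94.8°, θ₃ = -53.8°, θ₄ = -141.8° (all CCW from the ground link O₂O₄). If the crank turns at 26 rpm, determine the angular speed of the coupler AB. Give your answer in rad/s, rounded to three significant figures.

0.700

ω₂ = 2.723 rad/s (from 26 rpm).
Differentiating the loop-closure r₂e^{iθ₂}+r₃e^{iθ₃}=r₁+r₄e^{iθ₄} gives r₂ω₂e^{iθ₂}+r₃ω₃e^{iθ₃}=r₄ω₄e^{iθ₄}.
Eliminating the other unknown: ω₃ = r₂ω₂ sin(θ₄−θ₂) / [r₃ sin(θ₃−θ₄)].
Numerator sine = +0.83485; denominator sine = +0.99939.
Result = 0.1606·2.723·(+0.83485) / (0.5219·(+0.99939)) = +0.69989 rad/s; magnitude 0.69989 rad/s.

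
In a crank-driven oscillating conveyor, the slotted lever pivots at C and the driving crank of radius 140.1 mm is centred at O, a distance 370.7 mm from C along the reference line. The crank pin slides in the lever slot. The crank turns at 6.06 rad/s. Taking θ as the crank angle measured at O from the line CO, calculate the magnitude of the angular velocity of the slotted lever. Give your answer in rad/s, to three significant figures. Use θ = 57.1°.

1.36

ω = 6.06 rad/s
Crank pin A relative to C: A = (d + r cosθ, r sinθ); lever angle φ = atan2(r sinθ, d + r cosθ).
Differentiating tanφ: φ̇ = rω(d cosθ + r)/(d² + r² + 2dr cosθ).
d² + r² + 2dr cosθ = |CA|² = 0.213466 m²;  d cosθ + r = +0.34145 m.
|ω_lever| = |0.1401·6.06·+0.34145| / 0.213466 = 1.358 rad/s.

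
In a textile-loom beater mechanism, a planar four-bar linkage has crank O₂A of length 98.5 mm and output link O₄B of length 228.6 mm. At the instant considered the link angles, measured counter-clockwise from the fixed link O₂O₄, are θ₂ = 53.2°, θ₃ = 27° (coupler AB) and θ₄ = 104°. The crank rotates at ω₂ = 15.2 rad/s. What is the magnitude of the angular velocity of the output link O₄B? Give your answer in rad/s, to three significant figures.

2.97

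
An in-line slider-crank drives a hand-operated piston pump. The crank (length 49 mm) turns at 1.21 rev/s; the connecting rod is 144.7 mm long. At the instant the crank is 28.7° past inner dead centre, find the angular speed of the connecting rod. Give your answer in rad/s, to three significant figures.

2.29

ω = 7.603 rad/s (converted from 1.21 rev/s).
The rod makes angle φ with the slider axis where L sinφ = r sinθ; differentiating, L cosφ·φ̇ = r ω cosθ.
L cosφ = √(L² − r² sin²θ) = 0.14277 m.
|ω_rod| = r ω |cosθ| / √(L² − r² sin²θ) = 0.049·7.603·0.87715/0.14277 = 2.2887 rad/s.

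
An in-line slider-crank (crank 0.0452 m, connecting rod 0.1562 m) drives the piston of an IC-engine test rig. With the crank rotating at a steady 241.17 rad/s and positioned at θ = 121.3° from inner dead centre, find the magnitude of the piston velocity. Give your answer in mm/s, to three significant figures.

ω = 241.2 rad/s
For an in-line slider-crank, x = r cosθ + √(L² − r² sin²θ), so v = −rω sinθ·[1 + r cosθ/√(L² − r² sin²θ)].
With r = 0.0452 m, L = 0.1562 m, θ = 121.3°: √(L² − r² sin²θ) = 0.15135 m.
v = −0.0452·241.2·0.85446·[1 + 0.0452·-0.51952/0.15135] = -7.8692 m/s.
|v| = 7.8692 m/s = 7869.2 mm/s.

7870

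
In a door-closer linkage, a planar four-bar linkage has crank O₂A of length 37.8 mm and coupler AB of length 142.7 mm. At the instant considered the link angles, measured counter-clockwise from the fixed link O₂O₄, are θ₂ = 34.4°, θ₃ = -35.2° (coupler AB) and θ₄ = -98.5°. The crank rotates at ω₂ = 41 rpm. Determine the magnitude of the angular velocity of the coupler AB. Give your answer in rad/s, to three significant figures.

ω₂ = 4.294 rad/s (from 41 rpm).
Differentiating the loop-closure r₂e^{iθ₂}+r₃e^{iθ₃}=r₁+r₄e^{iθ₄} gives r₂ω₂e^{iθ₂}+r₃ω₃e^{iθ₃}=r₄ω₄e^{iθ₄}.
Eliminating the other unknown: ω₃ = r₂ω₂ sin(θ₄−θ₂) / [r₃ sin(θ₃−θ₄)].
Numerator sine = -0.73254; denominator sine = +0.89337.
Result = 0.0378·4.294·(-0.73254) / (0.1427·(+0.89337)) = -0.93257 rad/s; magnitude 0.93257 rad/s.

0.933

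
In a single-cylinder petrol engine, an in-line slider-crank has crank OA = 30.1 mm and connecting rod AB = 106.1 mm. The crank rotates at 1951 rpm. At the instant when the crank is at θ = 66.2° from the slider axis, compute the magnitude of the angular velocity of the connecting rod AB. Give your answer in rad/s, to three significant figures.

ω = 204.3 rad/s (converted from 1951 rpm).
The rod makes angle φ with the slider axis where L sinφ = r sinθ; differentiating, L cosφ·φ̇ = r ω cosθ.
L cosφ = √(L² − r² sin²θ) = 0.10246 m.
|ω_rod| = r ω |cosθ| / √(L² − r² sin²θ) = 0.0301·204.3·0.40355/0.10246 = 24.22 rad/s.

24.2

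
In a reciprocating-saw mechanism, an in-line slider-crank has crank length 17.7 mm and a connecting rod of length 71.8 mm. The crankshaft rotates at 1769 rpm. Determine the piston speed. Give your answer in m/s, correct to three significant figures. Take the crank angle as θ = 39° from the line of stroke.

2.46

ω = 2π·1769/60 = 185.2 rad/s
For an in-line slider-crank, x = r cosθ + √(L² − r² sin²θ), so v = −rω sinθ·[1 + r cosθ/√(L² − r² sin²θ)].
With r = 0.0177 m, L = 0.0718 m, θ = 39°: √(L² − r² sin²θ) = 0.070931 m.
v = −0.0177·185.2·0.62932·[1 + 0.0177·0.77715/0.070931] = -2.4637 m/s.
|v| = 2.4637 m/s.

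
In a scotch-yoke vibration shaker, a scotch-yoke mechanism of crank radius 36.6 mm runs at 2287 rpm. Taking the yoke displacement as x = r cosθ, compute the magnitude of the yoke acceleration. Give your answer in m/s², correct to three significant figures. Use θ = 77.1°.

ω = 239.5 rad/s (from 2287 rpm).
x = r cosθ ⇒ ẍ = −rω² cosθ (ω constant).
|a| = rω²|cosθ| = 0.0366·(239.5)²·|cos 77.1°| = 468.66 m/s².

469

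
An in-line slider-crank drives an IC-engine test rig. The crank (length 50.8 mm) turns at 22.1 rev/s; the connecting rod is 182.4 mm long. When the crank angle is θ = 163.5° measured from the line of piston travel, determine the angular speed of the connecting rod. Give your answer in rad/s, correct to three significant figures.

ω = 138.9 rad/s (converted from 22.1 rev/s).
The rod makes angle φ with the slider axis where L sinφ = r sinθ; differentiating, L cosφ·φ̇ = r ω cosθ.
L cosφ = √(L² − r² sin²θ) = 0.18183 m.
|ω_rod| = r ω |cosθ| / √(L² − r² sin²θ) = 0.0508·138.9·0.95882/0.18183 = 37.197 rad/s.

37.2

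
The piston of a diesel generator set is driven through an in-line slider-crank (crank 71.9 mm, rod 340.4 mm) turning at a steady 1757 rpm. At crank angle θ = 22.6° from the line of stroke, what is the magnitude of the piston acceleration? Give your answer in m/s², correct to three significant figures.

2610

ω = 2π·1757/60 = 184 rad/s
x(θ) = r cosθ + √(L² − r² sin²θ); with ω constant, a = ω²·d²x/dθ².
d²x/dθ² = −r cosθ − r²(cos2θ)/√u − r⁴ sin²2θ/(4u^{3/2}),  u = L² − r² sin²θ = 0.115109 m².
Substituting r = 0.0719 m, L = 0.3404 m, θ = 22.6°: d²x/dθ² = -0.077202 m.
a = ω²·d²x/dθ² = (184)²·(-0.077202) = -2613.5 m/s²;  |a| = 2613.5 m/s².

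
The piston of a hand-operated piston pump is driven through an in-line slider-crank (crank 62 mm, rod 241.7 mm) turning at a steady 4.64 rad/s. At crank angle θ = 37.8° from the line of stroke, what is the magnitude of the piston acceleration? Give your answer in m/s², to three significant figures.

ω = 4.64 rad/s
x(θ) = r cosθ + √(L² − r² sin²θ); with ω constant, a = ω²·d²x/dθ².
d²x/dθ² = −r cosθ − r²(cos2θ)/√u − r⁴ sin²2θ/(4u^{3/2}),  u = L² − r² sin²θ = 0.0569749 m².
Substituting r = 0.062 m, L = 0.2417 m, θ = 37.8°: d²x/dθ² = -0.053249 m.
a = ω²·d²x/dθ² = (4.64)²·(-0.053249) = -1.1464 m/s²;  |a| = 1.1464 m/s².

1.15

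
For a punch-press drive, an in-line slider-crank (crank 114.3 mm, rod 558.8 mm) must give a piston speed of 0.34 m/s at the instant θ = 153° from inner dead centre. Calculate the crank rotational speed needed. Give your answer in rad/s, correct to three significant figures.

8.02

For an in-line slider-crank, |v_piston| = rω|sinθ|·[1 + r cosθ/√(L² − r² sin²θ)].
With r = 0.1143 m, L = 0.5588 m, θ = 153°: the bracketed kinematic factor |dx/dθ| = 0.042393 m.
ω = v/|dx/dθ| = 0.34/0.042393 = 8.0202 rad/s.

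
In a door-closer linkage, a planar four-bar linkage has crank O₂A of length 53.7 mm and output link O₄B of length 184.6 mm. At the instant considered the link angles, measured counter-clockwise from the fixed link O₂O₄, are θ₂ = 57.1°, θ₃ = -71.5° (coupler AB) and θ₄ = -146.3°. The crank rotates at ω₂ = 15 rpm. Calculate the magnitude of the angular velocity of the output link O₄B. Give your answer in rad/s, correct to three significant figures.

ω₂ = 1.571 rad/s (from 15 rpm).
Differentiating the loop-closure r₂e^{iθ₂}+r₃e^{iθ₃}=r₁+r₄e^{iθ₄} gives r₂ω₂e^{iθ₂}+r₃ω₃e^{iθ₃}=r₄ω₄e^{iθ₄}.
Eliminating the other unknown: ω₄ = r₂ω₂ sin(θ₂−θ₃) / [r₄ sin(θ₄−θ₃)].
Numerator sine = +0.78152; denominator sine = -0.96502.
Result = 0.0537·1.571·(+0.78152) / (0.1846·(-0.96502)) = -0.37006 rad/s; magnitude 0.37006 rad/s.

0.370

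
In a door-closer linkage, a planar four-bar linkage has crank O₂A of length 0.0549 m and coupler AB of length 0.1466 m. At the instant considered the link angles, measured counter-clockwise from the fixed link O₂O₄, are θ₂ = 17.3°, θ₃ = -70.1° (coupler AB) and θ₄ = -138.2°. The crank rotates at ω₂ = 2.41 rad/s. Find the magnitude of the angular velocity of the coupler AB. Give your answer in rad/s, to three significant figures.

0.403

ω₂ = 2.41 rad/s
Differentiating the loop-closure r₂e^{iθ₂}+r₃e^{iθ₃}=r₁+r₄e^{iθ₄} gives r₂ω₂e^{iθ₂}+r₃ω₃e^{iθ₃}=r₄ω₄e^{iθ₄}.
Eliminating the other unknown: ω₃ = r₂ω₂ sin(θ₄−θ₂) / [r₃ sin(θ₃−θ₄)].
Numerator sine = -0.41469; denominator sine = +0.92784.
Result = 0.0549·2.41·(-0.41469) / (0.1466·(+0.92784)) = -0.40338 rad/s; magnitude 0.40338 rad/s.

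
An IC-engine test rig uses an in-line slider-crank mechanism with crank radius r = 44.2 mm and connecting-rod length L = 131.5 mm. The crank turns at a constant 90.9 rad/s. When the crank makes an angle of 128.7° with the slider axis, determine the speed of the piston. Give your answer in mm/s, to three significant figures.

ω = 90.9 rad/s
For an in-line slider-crank, x = r cosθ + √(L² − r² sin²θ), so v = −rω sinθ·[1 + r cosθ/√(L² − r² sin²θ)].
With r = 0.0442 m, L = 0.1315 m, θ = 128.7°: √(L² − r² sin²θ) = 0.1269 m.
v = −0.0442·90.9·0.78043·[1 + 0.0442·-0.62524/0.1269] = -2.4527 m/s.
|v| = 2.4527 m/s = 2452.7 mm/s.

2450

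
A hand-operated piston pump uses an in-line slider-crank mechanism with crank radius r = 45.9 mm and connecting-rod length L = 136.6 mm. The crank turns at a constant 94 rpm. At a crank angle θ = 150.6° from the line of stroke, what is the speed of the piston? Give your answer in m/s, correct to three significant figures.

ω = 2π·94/60 = 9.844 rad/s
For an in-line slider-crank, x = r cosθ + √(L² − r² sin²θ), so v = −rω sinθ·[1 + r cosθ/√(L² − r² sin²θ)].
With r = 0.0459 m, L = 0.1366 m, θ = 150.6°: √(L² − r² sin²θ) = 0.13473 m.
v = −0.0459·9.844·0.49090·[1 + 0.0459·-0.87121/0.13473] = -0.15597 m/s.
|v| = 0.15597 m/s.

0.156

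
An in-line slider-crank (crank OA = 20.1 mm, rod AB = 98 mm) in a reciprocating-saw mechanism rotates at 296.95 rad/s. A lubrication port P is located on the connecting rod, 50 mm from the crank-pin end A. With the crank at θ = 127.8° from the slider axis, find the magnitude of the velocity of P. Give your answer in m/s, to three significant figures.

ω = 296.9 rad/s.  Crank-pin speed |V_A| = rω = 5.9687 m/s, perpendicular to OA.
Rod angle: sinφ = −(r/L) sinθ ⇒ φ = -9.327°; ω_rod = −rω cosθ/√(L²−r²sin²θ) = +37.829 rad/s.
V_P = V_A + ω_rod × AP, with AP = 0.05 m along the rod.
Components: V_Px = −rω sinθ − a·ω_rod·sinφ = -4.4097 m/s;  V_Py = rω cosθ + a·ω_rod·cosφ = -1.7918 m/s.
|V_P| = √(V_Px² + V_Py²) = 4.7598 m/s.

4.76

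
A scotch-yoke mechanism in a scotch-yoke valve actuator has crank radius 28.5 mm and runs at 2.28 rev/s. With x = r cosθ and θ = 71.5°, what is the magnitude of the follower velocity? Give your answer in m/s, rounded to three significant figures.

ω = 14.33 rad/s (from 2.28 rev/s).
x = r cosθ ⇒ ẋ = −rω sinθ.
|v| = rω|sinθ| = 0.0285·14.33·|sin 71.5°| = 0.38718 m/s.

0.387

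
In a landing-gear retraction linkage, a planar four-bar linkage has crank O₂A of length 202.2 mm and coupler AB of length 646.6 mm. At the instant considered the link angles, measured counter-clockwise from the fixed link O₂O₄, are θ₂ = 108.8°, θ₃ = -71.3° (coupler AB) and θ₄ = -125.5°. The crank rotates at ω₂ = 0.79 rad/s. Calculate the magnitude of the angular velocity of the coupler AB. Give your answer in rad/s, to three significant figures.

0.247

ω₂ = 0.79 rad/s
Differentiating the loop-closure r₂e^{iθ₂}+r₃e^{iθ₃}=r₁+r₄e^{iθ₄} gives r₂ω₂e^{iθ₂}+r₃ω₃e^{iθ₃}=r₄ω₄e^{iθ₄}.
Eliminating the other unknown: ω₃ = r₂ω₂ sin(θ₄−θ₂) / [r₃ sin(θ₃−θ₄)].
Numerator sine = +0.81208; denominator sine = +0.81106.
Result = 0.2022·0.79·(+0.81208) / (0.6466·(+0.81106)) = +0.24735 rad/s; magnitude 0.24735 rad/s.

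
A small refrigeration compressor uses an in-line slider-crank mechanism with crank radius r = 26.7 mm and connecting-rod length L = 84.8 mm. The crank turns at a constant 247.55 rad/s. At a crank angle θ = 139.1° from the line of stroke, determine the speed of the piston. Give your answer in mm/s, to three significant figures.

ω = 247.6 rad/s
For an in-line slider-crank, x = r cosθ + √(L² − r² sin²θ), so v = −rω sinθ·[1 + r cosθ/√(L² − r² sin²θ)].
With r = 0.0267 m, L = 0.0848 m, θ = 139.1°: √(L² − r² sin²θ) = 0.082979 m.
v = −0.0267·247.6·0.65474·[1 + 0.0267·-0.75585/0.082979] = -3.2751 m/s.
|v| = 3.2751 m/s = 3275.1 mm/s.

3280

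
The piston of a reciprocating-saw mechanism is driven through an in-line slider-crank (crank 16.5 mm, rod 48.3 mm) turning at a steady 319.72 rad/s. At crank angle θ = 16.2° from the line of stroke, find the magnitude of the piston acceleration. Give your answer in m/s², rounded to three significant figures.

ω = 319.7 rad/s
x(θ) = r cosθ + √(L² − r² sin²θ); with ω constant, a = ω²·d²x/dθ².
d²x/dθ² = −r cosθ − r²(cos2θ)/√u − r⁴ sin²2θ/(4u^{3/2}),  u = L² − r² sin²θ = 0.0023117 m².
Substituting r = 0.0165 m, L = 0.0483 m, θ = 16.2°: d²x/dθ² = -0.020674 m.
a = ω²·d²x/dθ² = (319.7)²·(-0.020674) = -2113.3 m/s²;  |a| = 2113.3 m/s².

2110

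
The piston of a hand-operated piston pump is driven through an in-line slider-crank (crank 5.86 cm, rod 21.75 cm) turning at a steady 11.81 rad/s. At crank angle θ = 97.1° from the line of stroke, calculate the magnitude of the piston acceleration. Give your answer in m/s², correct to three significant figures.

ω = 11.81 rad/s
x(θ) = r cosθ + √(L² − r² sin²θ); with ω constant, a = ω²·d²x/dθ².
d²x/dθ² = −r cosθ − r²(cos2θ)/√u − r⁴ sin²2θ/(4u^{3/2}),  u = L² − r² sin²θ = 0.0439248 m².
Substituting r = 0.0586 m, L = 0.2175 m, θ = 97.1°: d²x/dθ² = +0.023108 m.
a = ω²·d²x/dθ² = (11.81)²·(+0.023108) = +3.223 m/s²;  |a| = 3.223 m/s².

3.22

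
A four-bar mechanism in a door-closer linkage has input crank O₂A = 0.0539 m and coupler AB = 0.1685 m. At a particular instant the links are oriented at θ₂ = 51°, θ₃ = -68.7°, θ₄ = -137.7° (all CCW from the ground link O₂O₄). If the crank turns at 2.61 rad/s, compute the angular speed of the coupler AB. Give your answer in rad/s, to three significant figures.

0.135

ω₂ = 2.61 rad/s
Differentiating the loop-closure r₂e^{iθ₂}+r₃e^{iθ₃}=r₁+r₄e^{iθ₄} gives r₂ω₂e^{iθ₂}+r₃ω₃e^{iθ₃}=r₄ω₄e^{iθ₄}.
Eliminating the other unknown: ω₃ = r₂ω₂ sin(θ₄−θ₂) / [r₃ sin(θ₃−θ₄)].
Numerator sine = +0.15126; denominator sine = +0.93358.
Result = 0.0539·2.61·(+0.15126) / (0.1685·(+0.93358)) = +0.13527 rad/s; magnitude 0.13527 rad/s.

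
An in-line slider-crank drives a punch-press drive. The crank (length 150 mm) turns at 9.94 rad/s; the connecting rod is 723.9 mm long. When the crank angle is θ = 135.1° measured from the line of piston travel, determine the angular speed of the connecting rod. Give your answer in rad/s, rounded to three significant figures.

ω = 9.94 rad/s
The rod makes angle φ with the slider axis where L sinφ = r sinθ; differentiating, L cosφ·φ̇ = r ω cosθ.
L cosφ = √(L² − r² sin²θ) = 0.71611 m.
|ω_rod| = r ω |cosθ| / √(L² − r² sin²θ) = 0.15·9.94·0.70834/0.71611 = 1.4748 rad/s.

1.47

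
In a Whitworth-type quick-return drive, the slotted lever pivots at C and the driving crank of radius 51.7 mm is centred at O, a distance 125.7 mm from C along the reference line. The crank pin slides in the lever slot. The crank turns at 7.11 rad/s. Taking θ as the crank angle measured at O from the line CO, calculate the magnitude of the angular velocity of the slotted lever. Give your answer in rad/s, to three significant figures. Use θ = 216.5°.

2.26

ω = 7.11 rad/s
Crank pin A relative to C: A = (d + r cosθ, r sinθ); lever angle φ = atan2(r sinθ, d + r cosθ).
Differentiating tanφ: φ̇ = rω(d cosθ + r)/(d² + r² + 2dr cosθ).
d² + r² + 2dr cosθ = |CA|² = 0.00802535 m²;  d cosθ + r = -0.049345 m.
|ω_lever| = |0.0517·7.11·-0.049345| / 0.00802535 = 2.2602 rad/s.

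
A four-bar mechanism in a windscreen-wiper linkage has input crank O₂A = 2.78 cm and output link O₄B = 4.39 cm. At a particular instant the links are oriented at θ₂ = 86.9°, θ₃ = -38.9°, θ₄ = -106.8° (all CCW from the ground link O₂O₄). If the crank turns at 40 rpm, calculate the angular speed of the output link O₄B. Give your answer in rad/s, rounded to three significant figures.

ω₂ = 4.189 rad/s (from 40 rpm).
Differentiating the loop-closure r₂e^{iθ₂}+r₃e^{iθ₃}=r₁+r₄e^{iθ₄} gives r₂ω₂e^{iθ₂}+r₃ω₃e^{iθ₃}=r₄ω₄e^{iθ₄}.
Eliminating the other unknown: ω₄ = r₂ω₂ sin(θ₂−θ₃) / [r₄ sin(θ₄−θ₃)].
Numerator sine = +0.81106; denominator sine = -0.92653.
Result = 0.0278·4.189·(+0.81106) / (0.0439·(-0.92653)) = -2.322 rad/s; magnitude 2.322 rad/s.

2.32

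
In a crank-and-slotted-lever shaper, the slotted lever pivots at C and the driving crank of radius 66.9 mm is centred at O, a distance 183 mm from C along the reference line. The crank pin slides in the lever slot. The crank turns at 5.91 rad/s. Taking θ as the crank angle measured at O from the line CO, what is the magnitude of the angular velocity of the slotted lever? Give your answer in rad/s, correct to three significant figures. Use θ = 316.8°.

1.42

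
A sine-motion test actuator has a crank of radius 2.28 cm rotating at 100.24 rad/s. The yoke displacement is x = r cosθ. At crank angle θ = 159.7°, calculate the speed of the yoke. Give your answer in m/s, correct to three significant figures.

ω = 100.2 rad/s
x = r cosθ ⇒ ẋ = −rω sinθ.
|v| = rω|sinθ| = 0.0228·100.2·|sin 159.7°| = 0.79291 m/s.

0.793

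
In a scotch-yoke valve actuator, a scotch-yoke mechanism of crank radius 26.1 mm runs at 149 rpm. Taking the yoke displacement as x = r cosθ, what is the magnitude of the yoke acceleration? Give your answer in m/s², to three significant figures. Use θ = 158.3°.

ω = 15.6 rad/s (from 149 rpm).
x = r cosθ ⇒ ẍ = −rω² cosθ (ω constant).
|a| = rω²|cosθ| = 0.0261·(15.6)²·|cos 158.3°| = 5.904 m/s².

5.90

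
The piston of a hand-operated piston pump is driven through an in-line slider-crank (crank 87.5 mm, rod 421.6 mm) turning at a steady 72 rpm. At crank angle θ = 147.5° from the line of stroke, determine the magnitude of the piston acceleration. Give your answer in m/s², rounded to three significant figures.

3.75

ω = 2π·72/60 = 7.54 rad/s
x(θ) = r cosθ + √(L² − r² sin²θ); with ω constant, a = ω²·d²x/dθ².
d²x/dθ² = −r cosθ − r²(cos2θ)/√u − r⁴ sin²2θ/(4u^{3/2}),  u = L² − r² sin²θ = 0.175536 m².
Substituting r = 0.0875 m, L = 0.4216 m, θ = 147.5°: d²x/dθ² = +0.06591 m.
a = ω²·d²x/dθ² = (7.54)²·(+0.06591) = +3.7469 m/s²;  |a| = 3.7469 m/s².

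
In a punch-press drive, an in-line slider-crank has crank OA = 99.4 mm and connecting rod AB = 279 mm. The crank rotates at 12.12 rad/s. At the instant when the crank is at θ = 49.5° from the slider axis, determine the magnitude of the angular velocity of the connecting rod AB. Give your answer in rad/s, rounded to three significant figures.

ω = 12.12 rad/s
The rod makes angle φ with the slider axis where L sinφ = r sinθ; differentiating, L cosφ·φ̇ = r ω cosθ.
L cosφ = √(L² − r² sin²θ) = 0.26857 m.
|ω_rod| = r ω |cosθ| / √(L² − r² sin²θ) = 0.0994·12.12·0.64945/0.26857 = 2.9133 rad/s.

2.91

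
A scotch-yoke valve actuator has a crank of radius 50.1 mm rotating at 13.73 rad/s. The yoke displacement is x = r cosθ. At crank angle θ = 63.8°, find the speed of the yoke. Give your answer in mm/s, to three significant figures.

617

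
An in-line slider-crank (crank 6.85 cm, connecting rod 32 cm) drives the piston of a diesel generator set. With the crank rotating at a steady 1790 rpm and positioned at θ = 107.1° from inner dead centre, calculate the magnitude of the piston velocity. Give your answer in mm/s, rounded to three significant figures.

11500

ω = 2π·1790/60 = 187.4 rad/s
For an in-line slider-crank, x = r cosθ + √(L² − r² sin²θ), so v = −rω sinθ·[1 + r cosθ/√(L² − r² sin²θ)].
With r = 0.0685 m, L = 0.32 m, θ = 107.1°: √(L² − r² sin²θ) = 0.31323 m.
v = −0.0685·187.4·0.95579·[1 + 0.0685·-0.29404/0.31323] = -11.483 m/s.
|v| = 11.483 m/s = 11483 mm/s.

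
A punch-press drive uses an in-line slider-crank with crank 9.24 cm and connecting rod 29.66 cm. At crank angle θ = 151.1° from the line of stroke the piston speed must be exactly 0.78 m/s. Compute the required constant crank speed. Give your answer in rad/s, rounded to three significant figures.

For an in-line slider-crank, |v_piston| = rω|sinθ|·[1 + r cosθ/√(L² − r² sin²θ)].
With r = 0.0924 m, L = 0.2966 m, θ = 151.1°: the bracketed kinematic factor |dx/dθ| = 0.032336 m.
ω = v/|dx/dθ| = 0.78/0.032336 = 24.122 rad/s.

24.1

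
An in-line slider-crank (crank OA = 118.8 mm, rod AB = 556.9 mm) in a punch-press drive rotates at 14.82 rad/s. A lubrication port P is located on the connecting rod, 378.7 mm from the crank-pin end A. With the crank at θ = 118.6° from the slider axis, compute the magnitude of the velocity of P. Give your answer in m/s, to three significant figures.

ω = 14.82 rad/s.  Crank-pin speed |V_A| = rω = 1.7606 m/s, perpendicular to OA.
Rod angle: sinφ = −(r/L) sinθ ⇒ φ = -10.795°; ω_rod = −rω cosθ/√(L²−r²sin²θ) = +1.5406 rad/s.
V_P = V_A + ω_rod × AP, with AP = 0.3787 m along the rod.
Components: V_Px = −rω sinθ − a·ω_rod·sinφ = -1.4365 m/s;  V_Py = rω cosθ + a·ω_rod·cosφ = -0.26968 m/s.
|V_P| = √(V_Px² + V_Py²) = 1.4616 m/s.

1.46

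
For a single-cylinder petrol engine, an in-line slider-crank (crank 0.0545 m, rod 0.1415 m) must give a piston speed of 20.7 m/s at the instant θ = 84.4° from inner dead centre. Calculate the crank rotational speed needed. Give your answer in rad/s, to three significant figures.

For an in-line slider-crank, |v_piston| = rω|sinθ|·[1 + r cosθ/√(L² − r² sin²θ)].
With r = 0.0545 m, L = 0.1415 m, θ = 84.4°: the bracketed kinematic factor |dx/dθ| = 0.056447 m.
ω = v/|dx/dθ| = 20.7/0.056447 = 366.72 rad/s.

367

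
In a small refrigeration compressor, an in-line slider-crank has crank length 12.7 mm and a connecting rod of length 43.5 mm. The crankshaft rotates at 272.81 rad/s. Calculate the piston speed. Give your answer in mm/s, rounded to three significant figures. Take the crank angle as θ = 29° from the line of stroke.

ω = 272.8 rad/s
For an in-line slider-crank, x = r cosθ + √(L² − r² sin²θ), so v = −rω sinθ·[1 + r cosθ/√(L² − r² sin²θ)].
With r = 0.0127 m, L = 0.0435 m, θ = 29°: √(L² − r² sin²θ) = 0.043062 m.
v = −0.0127·272.8·0.48481·[1 + 0.0127·0.87462/0.043062] = -2.113 m/s.
|v| = 2.113 m/s = 2113 mm/s.

2110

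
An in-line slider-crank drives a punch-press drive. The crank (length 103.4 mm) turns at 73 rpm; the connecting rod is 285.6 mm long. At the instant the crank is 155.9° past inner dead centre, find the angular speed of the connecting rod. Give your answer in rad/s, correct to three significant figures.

ω = 7.645 rad/s (converted from 73 rpm).
The rod makes angle φ with the slider axis where L sinφ = r sinθ; differentiating, L cosφ·φ̇ = r ω cosθ.
L cosφ = √(L² − r² sin²θ) = 0.28246 m.
|ω_rod| = r ω |cosθ| / √(L² − r² sin²θ) = 0.1034·7.645·0.91283/0.28246 = 2.5545 rad/s.

2.55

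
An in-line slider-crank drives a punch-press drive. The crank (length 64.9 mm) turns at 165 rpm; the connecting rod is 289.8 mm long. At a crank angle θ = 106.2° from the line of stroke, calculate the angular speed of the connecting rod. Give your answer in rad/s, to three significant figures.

ω = 17.28 rad/s (converted from 165 rpm).
The rod makes angle φ with the slider axis where L sinφ = r sinθ; differentiating, L cosφ·φ̇ = r ω cosθ.
L cosφ = √(L² − r² sin²θ) = 0.28302 m.
|ω_rod| = r ω |cosθ| / √(L² − r² sin²θ) = 0.0649·17.28·0.27899/0.28302 = 1.1054 rad/s.

1.11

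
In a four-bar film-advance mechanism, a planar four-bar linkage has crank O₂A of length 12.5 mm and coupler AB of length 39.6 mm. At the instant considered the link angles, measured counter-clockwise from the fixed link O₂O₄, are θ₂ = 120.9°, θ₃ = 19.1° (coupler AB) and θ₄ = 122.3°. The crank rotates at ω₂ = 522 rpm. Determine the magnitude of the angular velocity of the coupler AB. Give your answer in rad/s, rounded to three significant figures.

0.433

ω₂ = 54.66 rad/s (from 522 rpm).
Differentiating the loop-closure r₂e^{iθ₂}+r₃e^{iθ₃}=r₁+r₄e^{iθ₄} gives r₂ω₂e^{iθ₂}+r₃ω₃e^{iθ₃}=r₄ω₄e^{iθ₄}.
Eliminating the other unknown: ω₃ = r₂ω₂ sin(θ₄−θ₂) / [r₃ sin(θ₃−θ₄)].
Numerator sine = +0.02443; denominator sine = -0.97358.
Result = 0.0125·54.66·(+0.02443) / (0.0396·(-0.97358)) = -0.43302 rad/s; magnitude 0.43302 rad/s.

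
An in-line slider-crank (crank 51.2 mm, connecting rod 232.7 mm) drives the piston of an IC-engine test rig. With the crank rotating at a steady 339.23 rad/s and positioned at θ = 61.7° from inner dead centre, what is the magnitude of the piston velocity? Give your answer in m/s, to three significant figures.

ω = 339.2 rad/s
For an in-line slider-crank, x = r cosθ + √(L² − r² sin²θ), so v = −rω sinθ·[1 + r cosθ/√(L² − r² sin²θ)].
With r = 0.0512 m, L = 0.2327 m, θ = 61.7°: √(L² − r² sin²θ) = 0.22829 m.
v = −0.0512·339.2·0.88048·[1 + 0.0512·0.47409/0.22829] = -16.919 m/s.
|v| = 16.919 m/s.

16.9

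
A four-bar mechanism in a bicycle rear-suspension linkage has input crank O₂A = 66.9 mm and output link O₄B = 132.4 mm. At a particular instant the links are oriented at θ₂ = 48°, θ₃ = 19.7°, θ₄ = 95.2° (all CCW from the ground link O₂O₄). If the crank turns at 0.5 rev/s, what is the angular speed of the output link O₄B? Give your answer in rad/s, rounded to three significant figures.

0.777

ω₂ = 3.142 rad/s (from 0.5 rev/s).
Differentiating the loop-closure r₂e^{iθ₂}+r₃e^{iθ₃}=r₁+r₄e^{iθ₄} gives r₂ω₂e^{iθ₂}+r₃ω₃e^{iθ₃}=r₄ω₄e^{iθ₄}.
Eliminating the other unknown: ω₄ = r₂ω₂ sin(θ₂−θ₃) / [r₄ sin(θ₄−θ₃)].
Numerator sine = +0.47409; denominator sine = +0.96815.
Result = 0.0669·3.142·(+0.47409) / (0.1324·(+0.96815)) = +0.77733 rad/s; magnitude 0.77733 rad/s.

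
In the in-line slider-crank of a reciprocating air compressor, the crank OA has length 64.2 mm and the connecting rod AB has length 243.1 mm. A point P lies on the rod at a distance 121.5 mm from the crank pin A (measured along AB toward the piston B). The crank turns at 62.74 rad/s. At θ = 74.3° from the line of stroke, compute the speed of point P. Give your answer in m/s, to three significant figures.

ω = 62.74 rad/s.  Crank-pin speed |V_A| = rω = 4.0279 m/s, perpendicular to OA.
Rod angle: sinφ = −(r/L) sinθ ⇒ φ = -14.728°; ω_rod = −rω cosθ/√(L²−r²sin²θ) = -4.6359 rad/s.
V_P = V_A + ω_rod × AP, with AP = 0.1215 m along the rod.
Components: V_Px = −rω sinθ − a·ω_rod·sinφ = -4.0208 m/s;  V_Py = rω cosθ + a·ω_rod·cosφ = +0.5452 m/s.
|V_P| = √(V_Px² + V_Py²) = 4.0576 m/s.

4.06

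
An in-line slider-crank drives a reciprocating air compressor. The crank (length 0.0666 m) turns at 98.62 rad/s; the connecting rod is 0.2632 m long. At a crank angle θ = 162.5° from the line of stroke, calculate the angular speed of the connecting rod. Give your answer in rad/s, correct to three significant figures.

23.9

ω = 98.62 rad/s
The rod makes angle φ with the slider axis where L sinφ = r sinθ; differentiating, L cosφ·φ̇ = r ω cosθ.
L cosφ = √(L² − r² sin²θ) = 0.26244 m.
|ω_rod| = r ω |cosθ| / √(L² − r² sin²θ) = 0.0666·98.62·0.95372/0.26244 = 23.869 rad/s.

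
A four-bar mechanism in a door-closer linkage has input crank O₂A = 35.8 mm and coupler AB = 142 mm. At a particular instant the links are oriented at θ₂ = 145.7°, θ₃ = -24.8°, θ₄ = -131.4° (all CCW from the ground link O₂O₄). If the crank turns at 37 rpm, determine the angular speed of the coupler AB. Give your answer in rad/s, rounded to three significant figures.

1.01

ω₂ = 3.875 rad/s (from 37 rpm).
Differentiating the loop-closure r₂e^{iθ₂}+r₃e^{iθ₃}=r₁+r₄e^{iθ₄} gives r₂ω₂e^{iθ₂}+r₃ω₃e^{iθ₃}=r₄ω₄e^{iθ₄}.
Eliminating the other unknown: ω₃ = r₂ω₂ sin(θ₄−θ₂) / [r₃ sin(θ₃−θ₄)].
Numerator sine = +0.99233; denominator sine = +0.95832.
Result = 0.0358·3.875·(+0.99233) / (0.142·(+0.95832)) = +1.0115 rad/s; magnitude 1.0115 rad/s.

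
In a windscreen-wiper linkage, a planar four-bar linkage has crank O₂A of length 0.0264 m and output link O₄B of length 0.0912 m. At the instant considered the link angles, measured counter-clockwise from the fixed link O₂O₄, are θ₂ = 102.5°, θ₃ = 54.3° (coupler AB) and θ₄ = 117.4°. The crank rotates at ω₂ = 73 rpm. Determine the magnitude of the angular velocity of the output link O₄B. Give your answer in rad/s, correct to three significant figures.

ω₂ = 7.645 rad/s (from 73 rpm).
Differentiating the loop-closure r₂e^{iθ₂}+r₃e^{iθ₃}=r₁+r₄e^{iθ₄} gives r₂ω₂e^{iθ₂}+r₃ω₃e^{iθ₃}=r₄ω₄e^{iθ₄}.
Eliminating the other unknown: ω₄ = r₂ω₂ sin(θ₂−θ₃) / [r₄ sin(θ₄−θ₃)].
Numerator sine = +0.74548; denominator sine = +0.89180.
Result = 0.0264·7.645·(+0.74548) / (0.0912·(+0.89180)) = +1.8498 rad/s; magnitude 1.8498 rad/s.

1.85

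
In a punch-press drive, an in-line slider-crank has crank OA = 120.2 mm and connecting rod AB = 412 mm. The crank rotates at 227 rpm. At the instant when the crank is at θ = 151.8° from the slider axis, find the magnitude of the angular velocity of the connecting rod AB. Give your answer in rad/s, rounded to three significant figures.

ω = 23.77 rad/s (converted from 227 rpm).
The rod makes angle φ with the slider axis where L sinφ = r sinθ; differentiating, L cosφ·φ̇ = r ω cosθ.
L cosφ = √(L² − r² sin²θ) = 0.40807 m.
|ω_rod| = r ω |cosθ| / √(L² − r² sin²θ) = 0.1202·23.77·0.88130/0.40807 = 6.171 rad/s.

6.17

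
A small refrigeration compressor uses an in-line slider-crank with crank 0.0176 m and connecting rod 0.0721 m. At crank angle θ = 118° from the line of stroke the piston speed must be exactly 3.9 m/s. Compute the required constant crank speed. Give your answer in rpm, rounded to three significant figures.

2720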